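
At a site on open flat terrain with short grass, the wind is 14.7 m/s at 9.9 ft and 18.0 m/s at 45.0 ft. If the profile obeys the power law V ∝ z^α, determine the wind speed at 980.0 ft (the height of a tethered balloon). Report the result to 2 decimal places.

27.18 m/s

First find α: α = ln(V₂/V₁)/ln(z₂/z₁) = ln(18.0/14.7)/ln(45.0/9.9) = 0.20252/1.51413 = 0.1338
Extrapolate from 45.0 ft to 980.0 ft: V₃ = 18.0 × (980.0/45.0)^0.1338 = 18.0 × 1.5100 = 27.1794 m/s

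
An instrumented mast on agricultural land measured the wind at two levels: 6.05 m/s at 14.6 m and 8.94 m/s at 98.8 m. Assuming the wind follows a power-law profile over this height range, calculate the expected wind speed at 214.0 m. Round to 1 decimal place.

10.5 m/s

First find α: α = ln(V₂/V₁)/ln(z₂/z₁) = ln(8.94/6.05)/ln(98.8/14.6) = 0.39048/1.91208 = 0.2042
Extrapolate from 98.8 m to 214.0 m: V₃ = 8.94 × (214.0/98.8)^0.2042 = 8.94 × 1.1710 = 10.4685 m/s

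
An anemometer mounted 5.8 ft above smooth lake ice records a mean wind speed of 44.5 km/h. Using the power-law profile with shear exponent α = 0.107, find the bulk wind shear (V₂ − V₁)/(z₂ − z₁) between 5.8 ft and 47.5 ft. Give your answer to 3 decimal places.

Power law: V₂ = V₁ · (z₂/z₁)^α = 44.5 × (8.1897)^0.107 = 55.7288 km/h
ΔV/Δz = (55.7288 − 44.5)/(47.5 − 5.8) = 11.2288/41.7000 = 0.26927 km/h/ft

0.269 km/h/ft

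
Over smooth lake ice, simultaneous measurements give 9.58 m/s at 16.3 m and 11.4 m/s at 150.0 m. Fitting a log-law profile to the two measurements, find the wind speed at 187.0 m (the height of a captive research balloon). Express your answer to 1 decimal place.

11.6 m/s

Log law: V ∝ ln(z/z₀). From the pair, with r = V₁/V₂ = 0.84035,
ln z₀ = (ln z₁ − r·ln z₂)/(1 − r) = (2.7912 − 0.84035×5.0106)/0.15965 = -8.8915 → z₀ = 0.0001375 m
V₃ = V₁ · ln(z₃/z₀)/ln(z₁/z₀) = 9.58 × 14.1226/11.6827 = 11.5808 m/s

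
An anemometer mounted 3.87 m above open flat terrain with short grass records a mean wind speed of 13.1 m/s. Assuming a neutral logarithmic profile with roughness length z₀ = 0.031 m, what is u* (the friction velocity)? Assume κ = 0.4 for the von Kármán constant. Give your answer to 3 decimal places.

Log law: V(z) = (u*/κ) · ln(z/z₀) ⇒ u* = κ · V / ln(z/z₀)
u* = 0.4 × 13.1 / ln(3.87/0.031) = 0.4 × 13.1 / 4.8270
   = 5.2400 / 4.8270 = 1.0856 m/s

u* ≈ 1.086 m/s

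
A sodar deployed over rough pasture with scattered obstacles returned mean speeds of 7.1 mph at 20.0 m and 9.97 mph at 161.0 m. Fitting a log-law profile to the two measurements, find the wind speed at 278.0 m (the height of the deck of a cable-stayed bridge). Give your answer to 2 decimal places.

Log law: V ∝ ln(z/z₀). From the pair, with r = V₁/V₂ = 0.71214,
ln z₀ = (ln z₁ − r·ln z₂)/(1 − r) = (2.9957 − 0.71214×5.0814)/0.28786 = -2.1639 → z₀ = 0.1149 m
V₃ = V₁ · ln(z₃/z₀)/ln(z₁/z₀) = 7.1 × 7.7916/5.1597 = 10.7216 mph

10.72 mph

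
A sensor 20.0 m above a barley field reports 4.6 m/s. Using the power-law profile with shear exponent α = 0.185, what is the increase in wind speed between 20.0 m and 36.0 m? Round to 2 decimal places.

Power law: V₂ = V₁ · (z₂/z₁)^α = 4.6 × (1.8000)^0.185 = 5.1284 m/s
ΔV = 5.1284 − 4.6 = 0.5284 m/s

0.53 m/s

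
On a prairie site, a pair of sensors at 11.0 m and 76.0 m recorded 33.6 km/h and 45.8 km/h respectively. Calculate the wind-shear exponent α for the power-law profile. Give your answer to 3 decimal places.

Power law: V₂/V₁ = (z₂/z₁)^α ⇒ α = ln(V₂/V₁) / ln(z₂/z₁)
α = ln(45.8/33.6) / ln(76.0/11.0) = ln(1.3631) / ln(6.9091)
  = 0.30976 / 1.93284 = 0.16026

α ≈ 0.160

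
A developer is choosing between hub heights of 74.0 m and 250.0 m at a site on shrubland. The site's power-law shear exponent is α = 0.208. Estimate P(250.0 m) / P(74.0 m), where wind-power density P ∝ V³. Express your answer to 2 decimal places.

2.14

Speed ratio: V_B/V_A = (z_B/z_A)^α = (250.0/74.0)^0.208 = (3.3784)^0.208 = 1.28816
Power-density ratio: P_B/P_A = (V_B/V_A)³ = (1.28816)³ = 2.13754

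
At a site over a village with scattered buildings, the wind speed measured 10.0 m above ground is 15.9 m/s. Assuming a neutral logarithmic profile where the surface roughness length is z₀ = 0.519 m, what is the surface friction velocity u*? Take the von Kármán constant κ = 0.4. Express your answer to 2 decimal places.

u* ≈ 2.15 m/s

Log law: V(z) = (u*/κ) · ln(z/z₀) ⇒ u* = κ · V / ln(z/z₀)
u* = 0.4 × 15.9 / ln(10.0/0.519) = 0.4 × 15.9 / 2.9584
   = 6.3600 / 2.9584 = 2.1498 m/s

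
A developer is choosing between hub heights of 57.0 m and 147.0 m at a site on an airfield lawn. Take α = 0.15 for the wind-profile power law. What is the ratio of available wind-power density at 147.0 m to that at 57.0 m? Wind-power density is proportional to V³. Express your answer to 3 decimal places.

1.532

Speed ratio: V_B/V_A = (z_B/z_A)^α = (147.0/57.0)^0.15 = (2.5789)^0.15 = 1.15270
Power-density ratio: P_B/P_A = (V_B/V_A)³ = (1.15270)³ = 1.53161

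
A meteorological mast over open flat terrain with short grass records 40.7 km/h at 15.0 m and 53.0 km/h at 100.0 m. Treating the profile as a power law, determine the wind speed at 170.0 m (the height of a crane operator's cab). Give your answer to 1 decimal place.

57.1 km/h

First find α: α = ln(V₂/V₁)/ln(z₂/z₁) = ln(53.0/40.7)/ln(100.0/15.0) = 0.26406/1.89712 = 0.1392
Extrapolate from 100.0 m to 170.0 m: V₃ = 53.0 × (170.0/100.0)^0.1392 = 53.0 × 1.0767 = 57.0627 km/h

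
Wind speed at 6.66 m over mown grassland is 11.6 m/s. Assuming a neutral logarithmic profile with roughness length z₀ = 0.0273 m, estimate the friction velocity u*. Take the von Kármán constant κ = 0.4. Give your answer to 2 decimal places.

u* ≈ 0.84 m/s

Log law: V(z) = (u*/κ) · ln(z/z₀) ⇒ u* = κ · V / ln(z/z₀)
u* = 0.4 × 11.6 / ln(6.66/0.0273) = 0.4 × 11.6 / 5.4970
   = 4.6400 / 5.4970 = 0.8441 m/s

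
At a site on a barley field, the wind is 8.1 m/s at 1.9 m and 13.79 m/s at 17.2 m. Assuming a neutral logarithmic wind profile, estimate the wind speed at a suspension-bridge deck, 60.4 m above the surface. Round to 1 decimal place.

17.0 m/s

Log law: V ∝ ln(z/z₀). From the pair, with r = V₁/V₂ = 0.58738,
ln z₀ = (ln z₁ − r·ln z₂)/(1 − r) = (0.6419 − 0.58738×2.8449)/0.41262 = -2.4943 → z₀ = 0.08255 m
V₃ = V₁ · ln(z₃/z₀)/ln(z₁/z₀) = 8.1 × 6.5953/3.1362 = 17.0342 m/s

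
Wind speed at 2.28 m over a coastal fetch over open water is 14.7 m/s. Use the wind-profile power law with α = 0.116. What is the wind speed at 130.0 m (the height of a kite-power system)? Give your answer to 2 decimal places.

Power-law profile: V₂ = V₁ · (z₂/z₁)^α
V₂ = 14.7 × (130.0/2.28)^0.116 = 14.7 × (57.0175)^0.116
    = 14.7 × 1.5984 = 23.4971 m/s

23.50 m/s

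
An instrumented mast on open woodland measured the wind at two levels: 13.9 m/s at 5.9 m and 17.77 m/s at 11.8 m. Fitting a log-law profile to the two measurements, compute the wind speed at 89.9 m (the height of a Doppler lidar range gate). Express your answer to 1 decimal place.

29.1 m/s

Log law: V ∝ ln(z/z₀). From the pair, with r = V₁/V₂ = 0.78222,
ln z₀ = (ln z₁ − r·ln z₂)/(1 − r) = (1.7750 − 0.78222×2.4681)/0.21778 = -0.7146 → z₀ = 0.4894 m
V₃ = V₁ · ln(z₃/z₀)/ln(z₁/z₀) = 13.9 × 5.2133/2.4896 = 29.1073 m/s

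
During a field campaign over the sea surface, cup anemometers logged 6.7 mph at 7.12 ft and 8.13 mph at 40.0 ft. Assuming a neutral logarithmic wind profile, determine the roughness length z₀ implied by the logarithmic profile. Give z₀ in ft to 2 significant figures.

Log law: V(z) ∝ ln(z/z₀). With r = V₁/V₂ = 6.7/8.13 = 0.82411,
r · ln(z₂/z₀) = ln(z₁/z₀) ⇒ ln z₀ = (ln z₁ − r·ln z₂)/(1 − r)
ln z₀ = (1.96291 − 0.82411×3.68888) / 0.17589 = -6.1238
z₀ = exp(-6.1238) = 0.002190 ft

z₀ ≈ 0.0022 ft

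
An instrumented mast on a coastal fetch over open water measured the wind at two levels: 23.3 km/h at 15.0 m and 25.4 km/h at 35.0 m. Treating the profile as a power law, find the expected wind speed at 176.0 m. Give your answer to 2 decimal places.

29.94 km/h

First find α: α = ln(V₂/V₁)/ln(z₂/z₁) = ln(25.4/23.3)/ln(35.0/15.0) = 0.08630/0.84730 = 0.1018
Extrapolate from 35.0 m to 176.0 m: V₃ = 25.4 × (176.0/35.0)^0.1018 = 25.4 × 1.1788 = 29.9416 km/h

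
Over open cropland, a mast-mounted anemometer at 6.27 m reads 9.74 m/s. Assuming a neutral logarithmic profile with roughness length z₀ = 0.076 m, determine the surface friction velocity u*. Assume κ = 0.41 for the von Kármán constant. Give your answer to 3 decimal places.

u* ≈ 0.905 m/s

Log law: V(z) = (u*/κ) · ln(z/z₀) ⇒ u* = κ · V / ln(z/z₀)
u* = 0.41 × 9.74 / ln(6.27/0.076) = 0.41 × 9.74 / 4.4128
   = 3.9934 / 4.4128 = 0.9050 m/s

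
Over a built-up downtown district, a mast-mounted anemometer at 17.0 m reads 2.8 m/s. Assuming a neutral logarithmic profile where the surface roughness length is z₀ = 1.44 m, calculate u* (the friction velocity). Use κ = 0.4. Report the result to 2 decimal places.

u* ≈ 0.45 m/s

Log law: V(z) = (u*/κ) · ln(z/z₀) ⇒ u* = κ · V / ln(z/z₀)
u* = 0.4 × 2.8 / ln(17.0/1.44) = 0.4 × 2.8 / 2.4686
   = 1.1200 / 2.4686 = 0.4537 m/s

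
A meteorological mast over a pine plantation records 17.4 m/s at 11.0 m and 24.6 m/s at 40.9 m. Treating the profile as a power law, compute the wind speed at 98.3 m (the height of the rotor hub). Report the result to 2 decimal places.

31.00 m/s

First find α: α = ln(V₂/V₁)/ln(z₂/z₁) = ln(24.6/17.4)/ln(40.9/11.0) = 0.34628/1.31323 = 0.2637
Extrapolate from 40.9 m to 98.3 m: V₃ = 24.6 × (98.3/40.9)^0.2637 = 24.6 × 1.2601 = 30.9994 m/s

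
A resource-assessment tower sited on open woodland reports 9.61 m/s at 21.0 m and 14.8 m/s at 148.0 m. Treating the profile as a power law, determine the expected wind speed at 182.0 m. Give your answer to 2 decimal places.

15.49 m/s

First find α: α = ln(V₂/V₁)/ln(z₂/z₁) = ln(14.8/9.61)/ln(148.0/21.0) = 0.43182/1.95269 = 0.2211
Extrapolate from 148.0 m to 182.0 m: V₃ = 14.8 × (182.0/148.0)^0.2211 = 14.8 × 1.0468 = 15.4925 m/s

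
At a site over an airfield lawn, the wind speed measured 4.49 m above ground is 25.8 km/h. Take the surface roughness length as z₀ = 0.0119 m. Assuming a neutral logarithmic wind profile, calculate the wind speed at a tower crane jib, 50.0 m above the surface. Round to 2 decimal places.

36.28 km/h

Log law: V(z) ∝ ln(z/z₀), so V₂/V₁ = ln(z₂/z₀) / ln(z₁/z₀).
ln(50.0/0.0119) = 8.3432, ln(4.49/0.0119) = 5.9331
V₂ = 25.8 × 8.3432/5.9331 = 25.8 × 1.4062 = 36.2806 km/h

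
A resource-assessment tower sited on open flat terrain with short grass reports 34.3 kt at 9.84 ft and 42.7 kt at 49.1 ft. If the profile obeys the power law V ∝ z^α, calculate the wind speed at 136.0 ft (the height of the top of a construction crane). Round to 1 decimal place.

First find α: α = ln(V₂/V₁)/ln(z₂/z₁) = ln(42.7/34.3)/ln(49.1/9.84) = 0.21905/1.60740 = 0.1363
Extrapolate from 49.1 ft to 136.0 ft: V₃ = 42.7 × (136.0/49.1)^0.1363 = 42.7 × 1.1489 = 49.0597 kt

49.1 kt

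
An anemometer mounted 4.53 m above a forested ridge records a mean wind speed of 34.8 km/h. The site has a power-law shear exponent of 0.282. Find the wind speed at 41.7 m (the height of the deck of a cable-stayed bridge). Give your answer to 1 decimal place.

65.1 km/h

Power-law profile: V₂ = V₁ · (z₂/z₁)^α
V₂ = 34.8 × (41.7/4.53)^0.282 = 34.8 × (9.2053)^0.282
    = 34.8 × 1.8701 = 65.0786 km/h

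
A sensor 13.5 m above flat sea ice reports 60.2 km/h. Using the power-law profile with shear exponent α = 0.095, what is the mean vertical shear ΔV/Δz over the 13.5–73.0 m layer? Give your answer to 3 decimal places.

Power law: V₂ = V₁ · (z₂/z₁)^α = 60.2 × (5.4074)^0.095 = 70.6692 km/h
ΔV/Δz = (70.6692 − 60.2)/(73.0 − 13.5) = 10.4692/59.5000 = 0.17595 km/h/m

0.176 km/h/m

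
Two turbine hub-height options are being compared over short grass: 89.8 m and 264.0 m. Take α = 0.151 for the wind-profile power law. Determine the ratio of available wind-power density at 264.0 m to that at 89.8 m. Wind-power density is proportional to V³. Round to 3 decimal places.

1.630

Speed ratio: V_B/V_A = (z_B/z_A)^α = (264.0/89.8)^0.151 = (2.9399)^0.151 = 1.17684
Power-density ratio: P_B/P_A = (V_B/V_A)³ = (1.17684)³ = 1.62987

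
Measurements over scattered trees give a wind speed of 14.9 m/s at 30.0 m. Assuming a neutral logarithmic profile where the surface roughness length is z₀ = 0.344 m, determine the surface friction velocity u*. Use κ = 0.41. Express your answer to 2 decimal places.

Log law: V(z) = (u*/κ) · ln(z/z₀) ⇒ u* = κ · V / ln(z/z₀)
u* = 0.41 × 14.9 / ln(30.0/0.344) = 0.41 × 14.9 / 4.4683
   = 6.1090 / 4.4683 = 1.3672 m/s

u* ≈ 1.37 m/s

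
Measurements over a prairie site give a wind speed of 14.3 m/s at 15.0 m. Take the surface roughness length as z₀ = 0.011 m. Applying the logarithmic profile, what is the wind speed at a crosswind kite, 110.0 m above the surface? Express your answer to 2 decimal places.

Log law: V(z) ∝ ln(z/z₀), so V₂/V₁ = ln(z₂/z₀) / ln(z₁/z₀).
ln(110.0/0.011) = 9.2103, ln(15.0/0.011) = 7.2179
V₂ = 14.3 × 9.2103/7.2179 = 14.3 × 1.2760 = 18.2474 m/s

18.25 m/s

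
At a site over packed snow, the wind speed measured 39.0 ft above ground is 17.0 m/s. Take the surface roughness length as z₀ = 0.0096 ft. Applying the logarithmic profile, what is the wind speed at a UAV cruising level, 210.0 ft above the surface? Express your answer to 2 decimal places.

20.44 m/s

Log law: V(z) ∝ ln(z/z₀), so V₂/V₁ = ln(z₂/z₀) / ln(z₁/z₀).
ln(210.0/0.0096) = 9.9931, ln(39.0/0.0096) = 8.3096
V₂ = 17.0 × 9.9931/8.3096 = 17.0 × 1.2026 = 20.4443 m/s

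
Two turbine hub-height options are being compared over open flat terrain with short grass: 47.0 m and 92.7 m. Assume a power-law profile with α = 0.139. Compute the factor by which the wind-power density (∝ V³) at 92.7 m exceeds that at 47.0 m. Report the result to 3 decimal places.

Speed ratio: V_B/V_A = (z_B/z_A)^α = (92.7/47.0)^0.139 = (1.9723)^0.139 = 1.09901
Power-density ratio: P_B/P_A = (V_B/V_A)³ = (1.09901)³ = 1.32742

1.327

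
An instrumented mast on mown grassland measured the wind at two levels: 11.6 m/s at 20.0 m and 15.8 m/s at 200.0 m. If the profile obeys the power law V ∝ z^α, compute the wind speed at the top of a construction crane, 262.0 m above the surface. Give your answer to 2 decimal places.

First find α: α = ln(V₂/V₁)/ln(z₂/z₁) = ln(15.8/11.6)/ln(200.0/20.0) = 0.30900/2.30259 = 0.1342
Extrapolate from 200.0 m to 262.0 m: V₃ = 15.8 × (262.0/200.0)^0.1342 = 15.8 × 1.0369 = 16.3831 m/s

16.38 m/s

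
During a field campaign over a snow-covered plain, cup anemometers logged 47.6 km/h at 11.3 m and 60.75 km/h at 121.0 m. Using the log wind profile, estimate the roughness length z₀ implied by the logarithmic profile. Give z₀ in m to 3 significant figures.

z₀ ≈ 0.00212 m

Log law: V(z) ∝ ln(z/z₀). With r = V₁/V₂ = 47.6/60.75 = 0.78354,
r · ln(z₂/z₀) = ln(z₁/z₀) ⇒ ln z₀ = (ln z₁ − r·ln z₂)/(1 − r)
ln z₀ = (2.42480 − 0.78354×4.79579) / 0.21646 = -6.1576
z₀ = exp(-6.1576) = 0.002117 m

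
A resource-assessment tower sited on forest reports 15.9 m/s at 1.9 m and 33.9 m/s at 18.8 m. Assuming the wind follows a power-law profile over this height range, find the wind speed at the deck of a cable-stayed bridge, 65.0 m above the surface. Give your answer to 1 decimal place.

51.1 m/s

First find α: α = ln(V₂/V₁)/ln(z₂/z₁) = ln(33.9/15.9)/ln(18.8/1.9) = 0.75710/2.29200 = 0.3303
Extrapolate from 18.8 m to 65.0 m: V₃ = 33.9 × (65.0/18.8)^0.3303 = 33.9 × 1.5065 = 51.0695 m/s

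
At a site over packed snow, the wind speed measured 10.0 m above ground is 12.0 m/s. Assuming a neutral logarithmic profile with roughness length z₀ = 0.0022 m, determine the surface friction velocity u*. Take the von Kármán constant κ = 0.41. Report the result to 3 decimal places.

Log law: V(z) = (u*/κ) · ln(z/z₀) ⇒ u* = κ · V / ln(z/z₀)
u* = 0.41 × 12.0 / ln(10.0/0.0022) = 0.41 × 12.0 / 8.4219
   = 4.9200 / 8.4219 = 0.5842 m/s

u* ≈ 0.584 m/s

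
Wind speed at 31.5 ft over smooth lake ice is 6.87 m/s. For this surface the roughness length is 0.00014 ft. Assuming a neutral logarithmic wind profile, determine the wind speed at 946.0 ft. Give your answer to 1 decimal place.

Log law: V(z) ∝ ln(z/z₀), so V₂/V₁ = ln(z₂/z₀) / ln(z₁/z₀).
ln(946.0/0.00014) = 15.7261, ln(31.5/0.00014) = 12.3239
V₂ = 6.87 × 15.7261/12.3239 = 6.87 × 1.2761 = 8.7666 m/s

8.8 m/s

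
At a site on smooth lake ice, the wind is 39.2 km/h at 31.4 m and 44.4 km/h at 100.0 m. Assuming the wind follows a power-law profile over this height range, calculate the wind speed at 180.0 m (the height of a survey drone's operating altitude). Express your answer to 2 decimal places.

47.30 km/h

First find α: α = ln(V₂/V₁)/ln(z₂/z₁) = ln(44.4/39.2)/ln(100.0/31.4) = 0.12456/1.15836 = 0.1075
Extrapolate from 100.0 m to 180.0 m: V₃ = 44.4 × (180.0/100.0)^0.1075 = 44.4 × 1.0652 = 47.2970 km/h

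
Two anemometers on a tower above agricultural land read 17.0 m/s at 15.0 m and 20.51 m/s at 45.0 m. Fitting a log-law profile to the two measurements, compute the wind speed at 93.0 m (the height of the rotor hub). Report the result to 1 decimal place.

Log law: V ∝ ln(z/z₀). From the pair, with r = V₁/V₂ = 0.82886,
ln z₀ = (ln z₁ − r·ln z₂)/(1 − r) = (2.7081 − 0.82886×3.8067)/0.17114 = -2.6129 → z₀ = 0.07332 m
V₃ = V₁ · ln(z₃/z₀)/ln(z₁/z₀) = 17.0 × 7.1455/5.3209 = 22.8293 m/s

22.8 m/s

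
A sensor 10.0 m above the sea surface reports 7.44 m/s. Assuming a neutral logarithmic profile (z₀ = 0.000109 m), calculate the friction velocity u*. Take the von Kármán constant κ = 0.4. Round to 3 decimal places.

u* ≈ 0.260 m/s

Log law: V(z) = (u*/κ) · ln(z/z₀) ⇒ u* = κ · V / ln(z/z₀)
u* = 0.4 × 7.44 / ln(10.0/0.000109) = 0.4 × 7.44 / 11.4267
   = 2.9760 / 11.4267 = 0.2604 m/s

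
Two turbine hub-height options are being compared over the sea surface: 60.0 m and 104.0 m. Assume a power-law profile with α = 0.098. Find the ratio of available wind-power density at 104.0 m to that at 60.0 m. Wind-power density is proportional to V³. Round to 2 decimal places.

Speed ratio: V_B/V_A = (z_B/z_A)^α = (104.0/60.0)^0.098 = (1.7333)^0.098 = 1.05538
Power-density ratio: P_B/P_A = (V_B/V_A)³ = (1.05538)³ = 1.17552

1.18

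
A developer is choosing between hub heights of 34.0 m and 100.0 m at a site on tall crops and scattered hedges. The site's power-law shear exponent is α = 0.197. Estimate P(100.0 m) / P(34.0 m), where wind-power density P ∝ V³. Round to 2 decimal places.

1.89

Speed ratio: V_B/V_A = (z_B/z_A)^α = (100.0/34.0)^0.197 = (2.9412)^0.197 = 1.23680
Power-density ratio: P_B/P_A = (V_B/V_A)³ = (1.23680)³ = 1.89189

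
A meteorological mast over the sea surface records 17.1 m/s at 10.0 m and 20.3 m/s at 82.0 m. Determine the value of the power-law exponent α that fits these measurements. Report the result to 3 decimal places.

Power law: V₂/V₁ = (z₂/z₁)^α ⇒ α = ln(V₂/V₁) / ln(z₂/z₁)
α = ln(20.3/17.1) / ln(82.0/10.0) = ln(1.1871) / ln(8.2000)
  = 0.17154 / 2.10413 = 0.08153

α ≈ 0.082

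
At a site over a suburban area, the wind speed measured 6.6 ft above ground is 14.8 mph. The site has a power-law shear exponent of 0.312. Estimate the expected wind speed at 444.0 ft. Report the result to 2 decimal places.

55.02 mph

Power-law profile: V₂ = V₁ · (z₂/z₁)^α
V₂ = 14.8 × (444.0/6.6)^0.312 = 14.8 × (67.2727)^0.312
    = 14.8 × 3.7178 = 55.0234 mph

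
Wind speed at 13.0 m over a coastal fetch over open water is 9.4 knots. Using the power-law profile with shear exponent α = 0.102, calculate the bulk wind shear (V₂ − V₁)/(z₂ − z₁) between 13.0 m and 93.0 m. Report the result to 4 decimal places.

Power law: V₂ = V₁ · (z₂/z₁)^α = 9.4 × (7.1538)^0.102 = 11.4892 knots
ΔV/Δz = (11.4892 − 9.4)/(93.0 − 13.0) = 2.0892/80.0000 = 0.02612 knots/m

0.0261 knots/m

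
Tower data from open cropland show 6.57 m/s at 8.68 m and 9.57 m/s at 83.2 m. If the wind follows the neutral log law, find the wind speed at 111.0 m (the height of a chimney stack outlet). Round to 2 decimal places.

9.95 m/s

Log law: V ∝ ln(z/z₀). From the pair, with r = V₁/V₂ = 0.68652,
ln z₀ = (ln z₁ − r·ln z₂)/(1 − r) = (2.1610 − 0.68652×4.4212)/0.31348 = -2.7889 → z₀ = 0.06149 m
V₃ = V₁ · ln(z₃/z₀)/ln(z₁/z₀) = 6.57 × 7.4984/4.9499 = 9.9526 m/s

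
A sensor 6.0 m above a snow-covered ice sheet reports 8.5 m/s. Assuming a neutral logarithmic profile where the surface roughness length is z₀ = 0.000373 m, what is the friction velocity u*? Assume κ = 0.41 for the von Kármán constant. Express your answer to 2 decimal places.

u* ≈ 0.36 m/s

Log law: V(z) = (u*/κ) · ln(z/z₀) ⇒ u* = κ · V / ln(z/z₀)
u* = 0.41 × 8.5 / ln(6.0/0.000373) = 0.41 × 8.5 / 9.6857
   = 3.4850 / 9.6857 = 0.3598 m/s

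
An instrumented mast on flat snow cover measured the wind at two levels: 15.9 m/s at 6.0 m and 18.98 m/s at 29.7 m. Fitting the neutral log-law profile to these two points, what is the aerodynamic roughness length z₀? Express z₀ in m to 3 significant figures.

z₀ ≈ 0.00156 m

Log law: V(z) ∝ ln(z/z₀). With r = V₁/V₂ = 15.9/18.98 = 0.83772,
r · ln(z₂/z₀) = ln(z₁/z₀) ⇒ ln z₀ = (ln z₁ − r·ln z₂)/(1 − r)
ln z₀ = (1.79176 − 0.83772×3.39115) / 0.16228 = -6.4648
z₀ = exp(-6.4648) = 0.001557 m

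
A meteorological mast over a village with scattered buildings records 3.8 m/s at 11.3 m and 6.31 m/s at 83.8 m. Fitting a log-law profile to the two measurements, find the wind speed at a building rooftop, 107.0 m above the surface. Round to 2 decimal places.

Log law: V ∝ ln(z/z₀). From the pair, with r = V₁/V₂ = 0.60222,
ln z₀ = (ln z₁ − r·ln z₂)/(1 − r) = (2.4248 − 0.60222×4.4284)/0.39778 = -0.6086 → z₀ = 0.5441 m
V₃ = V₁ · ln(z₃/z₀)/ln(z₁/z₀) = 3.8 × 5.2814/3.0334 = 6.6162 m/s

6.62 m/s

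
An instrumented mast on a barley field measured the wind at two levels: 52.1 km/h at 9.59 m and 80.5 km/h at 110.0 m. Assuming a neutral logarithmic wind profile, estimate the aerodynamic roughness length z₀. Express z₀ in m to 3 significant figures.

Log law: V(z) ∝ ln(z/z₀). With r = V₁/V₂ = 52.1/80.5 = 0.64720,
r · ln(z₂/z₀) = ln(z₁/z₀) ⇒ ln z₀ = (ln z₁ − r·ln z₂)/(1 − r)
ln z₀ = (2.26072 − 0.64720×4.70048) / 0.35280 = -2.2150
z₀ = exp(-2.2150) = 0.1091 m

z₀ ≈ 0.109 m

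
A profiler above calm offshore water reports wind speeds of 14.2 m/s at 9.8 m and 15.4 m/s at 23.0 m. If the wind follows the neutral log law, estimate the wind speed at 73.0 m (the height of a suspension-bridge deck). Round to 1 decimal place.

17.0 m/s

Log law: V ∝ ln(z/z₀). From the pair, with r = V₁/V₂ = 0.92208,
ln z₀ = (ln z₁ − r·ln z₂)/(1 − r) = (2.2824 − 0.92208×3.1355)/0.07792 = -7.8128 → z₀ = 0.0004045 m
V₃ = V₁ · ln(z₃/z₀)/ln(z₁/z₀) = 14.2 × 12.1032/10.0952 = 17.0246 m/s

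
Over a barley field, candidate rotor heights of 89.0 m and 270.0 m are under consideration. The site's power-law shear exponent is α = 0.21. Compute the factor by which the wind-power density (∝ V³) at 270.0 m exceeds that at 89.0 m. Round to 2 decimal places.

Speed ratio: V_B/V_A = (z_B/z_A)^α = (270.0/89.0)^0.21 = (3.0337)^0.21 = 1.26245
Power-density ratio: P_B/P_A = (V_B/V_A)³ = (1.26245)³ = 2.01207

2.01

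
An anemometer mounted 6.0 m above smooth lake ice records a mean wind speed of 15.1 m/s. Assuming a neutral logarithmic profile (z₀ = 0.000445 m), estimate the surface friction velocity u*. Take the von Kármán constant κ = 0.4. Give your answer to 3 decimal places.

Log law: V(z) = (u*/κ) · ln(z/z₀) ⇒ u* = κ · V / ln(z/z₀)
u* = 0.4 × 15.1 / ln(6.0/0.000445) = 0.4 × 15.1 / 9.5092
   = 6.0400 / 9.5092 = 0.6352 m/s

u* ≈ 0.635 m/s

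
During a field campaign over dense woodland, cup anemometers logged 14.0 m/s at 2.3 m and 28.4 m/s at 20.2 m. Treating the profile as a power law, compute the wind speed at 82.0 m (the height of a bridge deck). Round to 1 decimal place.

First find α: α = ln(V₂/V₁)/ln(z₂/z₁) = ln(28.4/14.0)/ln(20.2/2.3) = 0.70733/2.17277 = 0.3255
Extrapolate from 20.2 m to 82.0 m: V₃ = 28.4 × (82.0/20.2)^0.3255 = 28.4 × 1.5779 = 44.8125 m/s

44.8 m/s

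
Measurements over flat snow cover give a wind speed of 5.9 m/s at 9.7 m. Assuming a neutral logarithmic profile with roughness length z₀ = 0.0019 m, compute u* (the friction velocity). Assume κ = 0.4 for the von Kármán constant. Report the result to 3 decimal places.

u* ≈ 0.276 m/s

Log law: V(z) = (u*/κ) · ln(z/z₀) ⇒ u* = κ · V / ln(z/z₀)
u* = 0.4 × 5.9 / ln(9.7/0.0019) = 0.4 × 5.9 / 8.5380
   = 2.3600 / 8.5380 = 0.2764 m/s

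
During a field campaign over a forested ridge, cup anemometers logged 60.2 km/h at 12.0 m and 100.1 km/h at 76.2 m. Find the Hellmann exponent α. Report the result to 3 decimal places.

Power law: V₂/V₁ = (z₂/z₁)^α ⇒ α = ln(V₂/V₁) / ln(z₂/z₁)
α = ln(100.1/60.2) / ln(76.2/12.0) = ln(1.6628) / ln(6.3500)
  = 0.50850 / 1.84845 = 0.27509

α ≈ 0.275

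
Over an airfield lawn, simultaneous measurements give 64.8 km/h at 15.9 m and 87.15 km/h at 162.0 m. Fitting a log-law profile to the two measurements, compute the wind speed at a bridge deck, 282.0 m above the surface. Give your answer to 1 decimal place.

Log law: V ∝ ln(z/z₀). From the pair, with r = V₁/V₂ = 0.74355,
ln z₀ = (ln z₁ − r·ln z₂)/(1 − r) = (2.7663 − 0.74355×5.0876)/0.25645 = -3.9638 → z₀ = 0.01899 m
V₃ = V₁ · ln(z₃/z₀)/ln(z₁/z₀) = 64.8 × 9.6057/6.7301 = 92.4871 km/h

92.5 km/h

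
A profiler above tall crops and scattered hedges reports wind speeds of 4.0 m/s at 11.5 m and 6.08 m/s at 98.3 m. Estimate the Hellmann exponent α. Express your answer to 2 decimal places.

Power law: V₂/V₁ = (z₂/z₁)^α ⇒ α = ln(V₂/V₁) / ln(z₂/z₁)
α = ln(6.08/4.0) / ln(98.3/11.5) = ln(1.5200) / ln(8.5478)
  = 0.41871 / 2.14568 = 0.19514

α ≈ 0.20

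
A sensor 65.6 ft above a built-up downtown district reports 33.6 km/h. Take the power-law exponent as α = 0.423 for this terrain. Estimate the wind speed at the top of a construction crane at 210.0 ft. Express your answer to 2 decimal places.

54.97 km/h

Power-law profile: V₂ = V₁ · (z₂/z₁)^α
V₂ = 33.6 × (210.0/65.6)^0.423 = 33.6 × (3.2012)^0.423
    = 33.6 × 1.6359 = 54.9652 km/h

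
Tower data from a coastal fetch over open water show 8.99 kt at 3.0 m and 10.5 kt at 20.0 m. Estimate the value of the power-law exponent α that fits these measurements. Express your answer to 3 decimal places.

α ≈ 0.082

Power law: V₂/V₁ = (z₂/z₁)^α ⇒ α = ln(V₂/V₁) / ln(z₂/z₁)
α = ln(10.5/8.99) / ln(20.0/3.0) = ln(1.1680) / ln(6.6667)
  = 0.15526 / 1.89712 = 0.08184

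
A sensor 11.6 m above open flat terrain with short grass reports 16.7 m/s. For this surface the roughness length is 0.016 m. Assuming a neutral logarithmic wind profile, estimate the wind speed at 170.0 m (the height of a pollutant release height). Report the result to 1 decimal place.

Log law: V(z) ∝ ln(z/z₀), so V₂/V₁ = ln(z₂/z₀) / ln(z₁/z₀).
ln(170.0/0.016) = 9.2710, ln(11.6/0.016) = 6.5862
V₂ = 16.7 × 9.2710/6.5862 = 16.7 × 1.4076 = 23.5076 m/s

23.5 m/s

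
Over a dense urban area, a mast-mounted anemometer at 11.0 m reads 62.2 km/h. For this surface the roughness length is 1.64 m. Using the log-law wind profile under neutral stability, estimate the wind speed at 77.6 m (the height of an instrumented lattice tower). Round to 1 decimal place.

Log law: V(z) ∝ ln(z/z₀), so V₂/V₁ = ln(z₂/z₀) / ln(z₁/z₀).
ln(77.6/1.64) = 3.8569, ln(11.0/1.64) = 1.9032
V₂ = 62.2 × 3.8569/1.9032 = 62.2 × 2.0265 = 126.0496 km/h

126.0 km/h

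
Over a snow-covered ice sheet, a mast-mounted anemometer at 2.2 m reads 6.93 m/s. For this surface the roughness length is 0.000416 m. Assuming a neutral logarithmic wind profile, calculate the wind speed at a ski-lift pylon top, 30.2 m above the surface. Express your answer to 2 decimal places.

Log law: V(z) ∝ ln(z/z₀), so V₂/V₁ = ln(z₂/z₀) / ln(z₁/z₀).
ln(30.2/0.000416) = 11.1927, ln(2.2/0.000416) = 8.5733
V₂ = 6.93 × 11.1927/8.5733 = 6.93 × 1.3055 = 9.0473 m/s

9.05 m/s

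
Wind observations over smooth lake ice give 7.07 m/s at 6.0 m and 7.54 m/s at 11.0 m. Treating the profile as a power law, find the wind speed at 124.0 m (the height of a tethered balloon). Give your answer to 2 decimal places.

9.75 m/s

First find α: α = ln(V₂/V₁)/ln(z₂/z₁) = ln(7.54/7.07)/ln(11.0/6.0) = 0.06436/0.60614 = 0.1062
Extrapolate from 11.0 m to 124.0 m: V₃ = 7.54 × (124.0/11.0)^0.1062 = 7.54 × 1.2933 = 9.7517 m/s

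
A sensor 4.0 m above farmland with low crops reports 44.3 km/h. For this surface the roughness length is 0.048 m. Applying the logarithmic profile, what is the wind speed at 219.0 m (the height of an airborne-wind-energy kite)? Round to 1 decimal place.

84.4 km/h

Log law: V(z) ∝ ln(z/z₀), so V₂/V₁ = ln(z₂/z₀) / ln(z₁/z₀).
ln(219.0/0.048) = 8.4256, ln(4.0/0.048) = 4.4228
V₂ = 44.3 × 8.4256/4.4228 = 44.3 × 1.9050 = 84.3925 km/h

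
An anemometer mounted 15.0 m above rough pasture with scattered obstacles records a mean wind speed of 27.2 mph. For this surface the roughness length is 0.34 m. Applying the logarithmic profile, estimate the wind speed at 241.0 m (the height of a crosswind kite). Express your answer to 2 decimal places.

47.14 mph

Log law: V(z) ∝ ln(z/z₀), so V₂/V₁ = ln(z₂/z₀) / ln(z₁/z₀).
ln(241.0/0.34) = 6.5636, ln(15.0/0.34) = 3.7869
V₂ = 27.2 × 6.5636/3.7869 = 27.2 × 1.7333 = 47.1446 mph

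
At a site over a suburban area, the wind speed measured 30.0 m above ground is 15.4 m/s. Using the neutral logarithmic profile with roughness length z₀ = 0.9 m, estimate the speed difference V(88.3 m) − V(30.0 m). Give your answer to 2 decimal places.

Log law: V₂ = V₁ · ln(z₂/z₀)/ln(z₁/z₀) = 15.4 × 4.5861/3.5066 = 20.1411 m/s
ΔV = 20.1411 − 15.4 = 4.7411 m/s

4.74 m/s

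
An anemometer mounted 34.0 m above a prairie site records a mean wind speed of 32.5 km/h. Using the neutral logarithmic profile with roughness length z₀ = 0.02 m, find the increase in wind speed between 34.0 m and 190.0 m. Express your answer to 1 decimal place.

7.5 km/h

Log law: V₂ = V₁ · ln(z₂/z₀)/ln(z₁/z₀) = 32.5 × 9.1590/7.4384 = 40.0180 km/h
ΔV = 40.0180 − 32.5 = 7.5180 km/h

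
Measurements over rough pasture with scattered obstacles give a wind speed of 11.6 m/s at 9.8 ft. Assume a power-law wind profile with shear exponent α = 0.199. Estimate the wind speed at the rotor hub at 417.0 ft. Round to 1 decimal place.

24.5 m/s

Power-law profile: V₂ = V₁ · (z₂/z₁)^α
V₂ = 11.6 × (417.0/9.8)^0.199 = 11.6 × (42.5510)^0.199
    = 11.6 × 2.1094 = 24.4687 m/s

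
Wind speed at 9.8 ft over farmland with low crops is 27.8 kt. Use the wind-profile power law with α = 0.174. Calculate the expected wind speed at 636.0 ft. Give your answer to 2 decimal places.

57.46 kt

Power-law profile: V₂ = V₁ · (z₂/z₁)^α
V₂ = 27.8 × (636.0/9.8)^0.174 = 27.8 × (64.8980)^0.174
    = 27.8 × 2.0669 = 57.4610 kt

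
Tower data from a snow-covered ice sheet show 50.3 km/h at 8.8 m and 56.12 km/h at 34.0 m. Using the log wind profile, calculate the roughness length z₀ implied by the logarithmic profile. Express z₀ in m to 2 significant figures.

z₀ ≈ 0.000074 m

Log law: V(z) ∝ ln(z/z₀). With r = V₁/V₂ = 50.3/56.12 = 0.89629,
r · ln(z₂/z₀) = ln(z₁/z₀) ⇒ ln z₀ = (ln z₁ − r·ln z₂)/(1 − r)
ln z₀ = (2.17475 − 0.89629×3.52636) / 0.10371 = -9.5067
z₀ = exp(-9.5067) = 0.00007435 m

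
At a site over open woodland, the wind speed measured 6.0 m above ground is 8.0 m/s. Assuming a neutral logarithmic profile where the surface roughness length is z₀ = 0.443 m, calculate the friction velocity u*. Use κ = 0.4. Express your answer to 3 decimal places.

u* ≈ 1.228 m/s

Log law: V(z) = (u*/κ) · ln(z/z₀) ⇒ u* = κ · V / ln(z/z₀)
u* = 0.4 × 8.0 / ln(6.0/0.443) = 0.4 × 8.0 / 2.6059
   = 3.2000 / 2.6059 = 1.2280 m/s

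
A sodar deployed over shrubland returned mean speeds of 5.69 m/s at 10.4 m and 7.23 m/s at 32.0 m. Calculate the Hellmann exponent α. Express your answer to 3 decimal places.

α ≈ 0.213

Power law: V₂/V₁ = (z₂/z₁)^α ⇒ α = ln(V₂/V₁) / ln(z₂/z₁)
α = ln(7.23/5.69) / ln(32.0/10.4) = ln(1.2707) / ln(3.0769)
  = 0.23953 / 1.12393 = 0.21312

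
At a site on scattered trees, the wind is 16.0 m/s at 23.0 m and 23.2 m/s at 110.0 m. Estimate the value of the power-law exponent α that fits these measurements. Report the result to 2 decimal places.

α ≈ 0.24

Power law: V₂/V₁ = (z₂/z₁)^α ⇒ α = ln(V₂/V₁) / ln(z₂/z₁)
α = ln(23.2/16.0) / ln(110.0/23.0) = ln(1.4500) / ln(4.7826)
  = 0.37156 / 1.56499 = 0.23742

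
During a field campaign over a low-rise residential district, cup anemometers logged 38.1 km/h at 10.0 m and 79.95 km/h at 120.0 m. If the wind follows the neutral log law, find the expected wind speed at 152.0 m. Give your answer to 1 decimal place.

Log law: V ∝ ln(z/z₀). From the pair, with r = V₁/V₂ = 0.47655,
ln z₀ = (ln z₁ − r·ln z₂)/(1 − r) = (2.3026 − 0.47655×4.7875)/0.52345 = 0.0403 → z₀ = 1.041 m
V₃ = V₁ · ln(z₃/z₀)/ln(z₁/z₀) = 38.1 × 4.9835/2.2622 = 83.9312 km/h

83.9 km/h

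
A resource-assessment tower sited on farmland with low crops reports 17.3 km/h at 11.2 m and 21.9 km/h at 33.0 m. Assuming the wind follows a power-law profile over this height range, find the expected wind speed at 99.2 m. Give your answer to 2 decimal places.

27.84 km/h

First find α: α = ln(V₂/V₁)/ln(z₂/z₁) = ln(21.9/17.3)/ln(33.0/11.2) = 0.23578/1.08059 = 0.2182
Extrapolate from 33.0 m to 99.2 m: V₃ = 21.9 × (99.2/33.0)^0.2182 = 21.9 × 1.2714 = 27.8446 km/h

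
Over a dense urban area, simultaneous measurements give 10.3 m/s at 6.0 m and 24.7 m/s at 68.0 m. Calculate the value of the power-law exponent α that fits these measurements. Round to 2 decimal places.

Power law: V₂/V₁ = (z₂/z₁)^α ⇒ α = ln(V₂/V₁) / ln(z₂/z₁)
α = ln(24.7/10.3) / ln(68.0/6.0) = ln(2.3981) / ln(11.3333)
  = 0.87466 / 2.42775 = 0.36028

α ≈ 0.36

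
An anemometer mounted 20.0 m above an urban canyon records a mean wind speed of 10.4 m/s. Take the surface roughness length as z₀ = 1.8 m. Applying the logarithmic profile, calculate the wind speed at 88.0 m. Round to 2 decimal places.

Log law: V(z) ∝ ln(z/z₀), so V₂/V₁ = ln(z₂/z₀) / ln(z₁/z₀).
ln(88.0/1.8) = 3.8896, ln(20.0/1.8) = 2.4079
V₂ = 10.4 × 3.8896/2.4079 = 10.4 × 1.6153 = 16.7991 m/s

16.80 m/s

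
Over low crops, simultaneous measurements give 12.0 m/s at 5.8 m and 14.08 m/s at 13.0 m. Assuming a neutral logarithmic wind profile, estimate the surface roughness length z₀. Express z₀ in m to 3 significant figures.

Log law: V(z) ∝ ln(z/z₀). With r = V₁/V₂ = 12.0/14.08 = 0.85227,
r · ln(z₂/z₀) = ln(z₁/z₀) ⇒ ln z₀ = (ln z₁ − r·ln z₂)/(1 − r)
ln z₀ = (1.75786 − 0.85227×2.56495) / 0.14773 = -2.8984
z₀ = exp(-2.8984) = 0.05511 m

z₀ ≈ 0.0551 m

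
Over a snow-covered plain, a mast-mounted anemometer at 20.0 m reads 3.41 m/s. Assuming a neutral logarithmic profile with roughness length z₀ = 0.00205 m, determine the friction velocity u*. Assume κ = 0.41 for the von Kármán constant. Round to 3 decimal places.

Log law: V(z) = (u*/κ) · ln(z/z₀) ⇒ u* = κ · V / ln(z/z₀)
u* = 0.41 × 3.41 / ln(20.0/0.00205) = 0.41 × 3.41 / 9.1856
   = 1.3981 / 9.1856 = 0.1522 m/s

u* ≈ 0.152 m/s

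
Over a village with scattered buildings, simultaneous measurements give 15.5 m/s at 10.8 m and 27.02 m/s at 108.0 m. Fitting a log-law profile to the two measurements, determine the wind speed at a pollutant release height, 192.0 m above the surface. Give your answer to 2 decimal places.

29.90 m/s

Log law: V ∝ ln(z/z₀). From the pair, with r = V₁/V₂ = 0.57365,
ln z₀ = (ln z₁ − r·ln z₂)/(1 − r) = (2.3795 − 0.57365×4.6821)/0.42635 = -0.7186 → z₀ = 0.4875 m
V₃ = V₁ · ln(z₃/z₀)/ln(z₁/z₀) = 15.5 × 5.9760/3.0981 = 29.8986 m/s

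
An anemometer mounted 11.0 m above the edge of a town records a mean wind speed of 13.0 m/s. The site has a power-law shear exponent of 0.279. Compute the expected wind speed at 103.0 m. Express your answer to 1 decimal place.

Power-law profile: V₂ = V₁ · (z₂/z₁)^α
V₂ = 13.0 × (103.0/11.0)^0.279 = 13.0 × (9.3636)^0.279
    = 13.0 × 1.8665 = 24.2648 m/s

24.3 m/s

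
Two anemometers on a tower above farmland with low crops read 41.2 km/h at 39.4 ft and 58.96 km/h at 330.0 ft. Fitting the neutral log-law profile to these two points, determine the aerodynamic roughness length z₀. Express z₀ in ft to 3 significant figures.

z₀ ≈ 0.285 ft

Log law: V(z) ∝ ln(z/z₀). With r = V₁/V₂ = 41.2/58.96 = 0.69878,
r · ln(z₂/z₀) = ln(z₁/z₀) ⇒ ln z₀ = (ln z₁ − r·ln z₂)/(1 − r)
ln z₀ = (3.67377 − 0.69878×5.79909) / 0.30122 = -1.2566
z₀ = exp(-1.2566) = 0.2846 ft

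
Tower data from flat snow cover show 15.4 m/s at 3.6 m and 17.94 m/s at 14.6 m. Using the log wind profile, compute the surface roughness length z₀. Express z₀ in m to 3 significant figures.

Log law: V(z) ∝ ln(z/z₀). With r = V₁/V₂ = 15.4/17.94 = 0.85842,
r · ln(z₂/z₀) = ln(z₁/z₀) ⇒ ln z₀ = (ln z₁ − r·ln z₂)/(1 − r)
ln z₀ = (1.28093 − 0.85842×2.68102) / 0.14158 = -7.2078
z₀ = exp(-7.2078) = 0.0007408 m

z₀ ≈ 0.000741 m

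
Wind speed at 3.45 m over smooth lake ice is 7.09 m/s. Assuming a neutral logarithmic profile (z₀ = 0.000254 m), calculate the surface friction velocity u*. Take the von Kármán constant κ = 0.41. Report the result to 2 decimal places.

u* ≈ 0.31 m/s

Log law: V(z) = (u*/κ) · ln(z/z₀) ⇒ u* = κ · V / ln(z/z₀)
u* = 0.41 × 7.09 / ln(3.45/0.000254) = 0.41 × 7.09 / 9.5166
   = 2.9069 / 9.5166 = 0.3055 m/s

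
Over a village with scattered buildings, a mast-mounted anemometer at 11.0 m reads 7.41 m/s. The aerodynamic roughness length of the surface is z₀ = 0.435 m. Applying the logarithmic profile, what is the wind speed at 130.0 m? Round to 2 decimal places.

13.08 m/s

Log law: V(z) ∝ ln(z/z₀), so V₂/V₁ = ln(z₂/z₀) / ln(z₁/z₀).
ln(130.0/0.435) = 5.6999, ln(11.0/0.435) = 3.2303
V₂ = 7.41 × 5.6999/3.2303 = 7.41 × 1.7645 = 13.0751 m/s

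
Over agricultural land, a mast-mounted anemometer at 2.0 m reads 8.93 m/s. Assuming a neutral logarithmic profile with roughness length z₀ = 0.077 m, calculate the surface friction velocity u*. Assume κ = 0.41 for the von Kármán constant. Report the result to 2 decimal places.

Log law: V(z) = (u*/κ) · ln(z/z₀) ⇒ u* = κ · V / ln(z/z₀)
u* = 0.41 × 8.93 / ln(2.0/0.077) = 0.41 × 8.93 / 3.2571
   = 3.6613 / 3.2571 = 1.1241 m/s

u* ≈ 1.12 m/s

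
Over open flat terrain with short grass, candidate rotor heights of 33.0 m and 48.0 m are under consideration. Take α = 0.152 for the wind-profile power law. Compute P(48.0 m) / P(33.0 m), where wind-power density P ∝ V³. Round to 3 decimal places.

Speed ratio: V_B/V_A = (z_B/z_A)^α = (48.0/33.0)^0.152 = (1.4545)^0.152 = 1.05861
Power-density ratio: P_B/P_A = (V_B/V_A)³ = (1.05861)³ = 1.18632

1.186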